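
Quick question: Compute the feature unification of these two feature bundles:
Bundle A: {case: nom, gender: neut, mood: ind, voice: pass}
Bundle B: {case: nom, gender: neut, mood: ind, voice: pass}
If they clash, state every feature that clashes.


Compare features:
case: A=nom vs B=nom -> unified: nom
gender: A=neut vs B=neut -> unified: neut
mood: A=ind vs B=ind -> unified: ind
voice: A=pass vs B=pass -> unified: pass
No clashes found.

Unified: {case: nom, gender: neut, mood: ind, voice: pass}


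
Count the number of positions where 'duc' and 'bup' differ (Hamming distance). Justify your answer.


Alignment:
Position 1: 'd' vs 'b' = DIFFER
Position 2: 'u' vs 'u' = match
Position 3: 'c' vs 'p' = DIFFER
Total differences: 2

2


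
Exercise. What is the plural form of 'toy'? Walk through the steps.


Apply rule: Add -s. 'toy' becomes 'toys'.

toys


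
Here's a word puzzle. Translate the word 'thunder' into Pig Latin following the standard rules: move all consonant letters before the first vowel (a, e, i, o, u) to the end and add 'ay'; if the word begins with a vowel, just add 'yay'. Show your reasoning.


'thunder': move consonant cluster 'th' to end and add 'ay': 'underthay'.

underthay


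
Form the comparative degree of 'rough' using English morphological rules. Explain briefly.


Apply comparative formation (add -er): 'rough' -> 'rougher'.

rougher


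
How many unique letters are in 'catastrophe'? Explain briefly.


Unique letters in 'catastrophe': {a, c, e, h, o, p, r, s, t} = 9 distinct letters.

9


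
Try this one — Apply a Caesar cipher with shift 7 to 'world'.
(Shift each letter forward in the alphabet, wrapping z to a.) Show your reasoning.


Shift each letter by 7: w -> d, o -> v, r -> y, l -> s, d -> k. Result: 'dvysk'.

dvysk


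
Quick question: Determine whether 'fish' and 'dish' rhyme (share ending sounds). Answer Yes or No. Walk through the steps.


Rime (stressed vowel + following sounds) of 'fish': -ish = /ɪʃ/
Rime of 'dish': -ish = /ɪʃ/
/ɪʃ/ and /ɪʃ/ are the same ending sound, so the words rhyme.

Yes


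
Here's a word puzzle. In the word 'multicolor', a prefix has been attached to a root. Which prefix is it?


The word 'multicolor' = 'multi' (prefix) + 'color' (root). The prefix is 'multi'.

multi


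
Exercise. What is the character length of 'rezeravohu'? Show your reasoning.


Spell out 'rezeravohu' and number each letter: r(1), e(2), z(3), e(4), r(5), a(6), v(7), o(8), h(9), u(10). Total: 10 letters.

10


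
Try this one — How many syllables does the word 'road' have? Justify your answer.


Break 'road' into syllables: road -> road = 1 syllable

1 syllable


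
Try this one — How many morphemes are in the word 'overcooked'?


Decomposition: over- (prefix) + cook (root) + -ed (suffix) = 3 morpheme(s)

3 morphemes


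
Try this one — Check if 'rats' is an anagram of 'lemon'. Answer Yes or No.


Sorted letters of 'rats': 'arst'
Sorted letters of 'lemon': 'elmno'
They do not match.

No


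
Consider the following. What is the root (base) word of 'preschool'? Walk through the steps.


Remove prefix 'pre' from 'preschool' to get root 'school'.

school


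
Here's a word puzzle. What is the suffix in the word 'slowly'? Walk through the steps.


The word 'slowly' = 'slow' (root) + '-ly' (suffix). The suffix is '-ly'.

ly


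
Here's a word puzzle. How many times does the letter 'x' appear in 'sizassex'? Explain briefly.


Letter 'x' in 'sizassex': found at position(s) 8 = 1 occurrence(s).

1


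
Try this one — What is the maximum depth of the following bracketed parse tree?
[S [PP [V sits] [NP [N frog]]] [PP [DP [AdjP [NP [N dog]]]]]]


Count bracket nesting levels:
'[' at pos 0: depth = 1
'[' at pos 3: depth = 2
'[' at pos 7: depth = 3
'[' at pos 16: depth = 3
'[' at pos 20: depth = 4
'[' at pos 31: depth = 2
'[' at pos 35: depth = 3
'[' at pos 39: depth = 4
'[' at pos 45: depth = 5
'[' at pos 49: depth = 6
Maximum depth reached: 6

6


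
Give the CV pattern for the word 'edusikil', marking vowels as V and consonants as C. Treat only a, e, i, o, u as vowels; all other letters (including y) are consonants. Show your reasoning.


Letter mapping: e = V, d = C, u = V, s = C, i = V, k = C, i = V, l = C.

VCVCVCVC


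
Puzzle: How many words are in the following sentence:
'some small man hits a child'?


Split into words: some | small | man | hits | a | child = 6 words.

6


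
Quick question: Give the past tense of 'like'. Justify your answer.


Apply rule: Add -d (word ends in -e). 'like' becomes 'liked'.

liked


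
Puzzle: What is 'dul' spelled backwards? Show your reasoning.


Reverse 'dul' character by character: 'lud'.

lud


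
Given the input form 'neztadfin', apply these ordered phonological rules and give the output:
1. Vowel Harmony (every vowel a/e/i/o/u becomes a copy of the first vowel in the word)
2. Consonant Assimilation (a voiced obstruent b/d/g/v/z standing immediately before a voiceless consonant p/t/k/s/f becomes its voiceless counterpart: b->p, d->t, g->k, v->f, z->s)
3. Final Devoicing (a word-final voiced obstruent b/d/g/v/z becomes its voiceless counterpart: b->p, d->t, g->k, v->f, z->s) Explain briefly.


Starting form: 'neztadfin'
Rule 1: Vowel Harmony: all vowels become 'e' (matching first vowel). 'neztadfin' -> 'neztedfen'
Rule 2: Consonant Assimilation: voiced obstruent before voiceless consonant becomes voiceless ('zt' -> 'st', 'df' -> 'tf'). 'neztedfen' -> 'nestetfen'
Rule 3: Final Devoicing: final consonant 'n' is not one of the voiced obstruents b/d/g/v/z. No change.
Final form: 'nestetfen'

nestetfen


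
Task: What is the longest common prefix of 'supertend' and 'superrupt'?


Compare from the start: 5 characters match: 'super'. Mismatch at position 6: 't' vs 'r'.

super


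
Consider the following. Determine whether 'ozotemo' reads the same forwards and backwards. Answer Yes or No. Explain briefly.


Forward: 'ozotemo'
Reversed: 'ometozo'
They differ.

No


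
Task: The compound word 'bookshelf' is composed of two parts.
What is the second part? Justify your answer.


Split 'bookshelf' into 'book' + 'shelf'. The second part is 'shelf'.

shelf


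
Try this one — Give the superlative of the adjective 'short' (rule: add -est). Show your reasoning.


Apply superlative formation (add -est): 'short' -> 'shortest'.

shortest


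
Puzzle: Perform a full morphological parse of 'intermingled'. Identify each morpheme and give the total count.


Step 1: Identify prefix: 'inter' (meaning: between)
Step 2: Identify root: 'mingle'
Step 3: Identify suffix(es): 'ed'
Decomposition: inter- (prefix: between) + mingle (root) + -ed (suffix: past)
Total morphemes: 3

3 morphemes (inter- (prefix: between) + mingle (root) + -ed (suffix: past))


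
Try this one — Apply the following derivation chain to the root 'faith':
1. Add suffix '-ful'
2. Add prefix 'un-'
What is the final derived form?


Step 1: Add suffix '-ful' to 'faith' = 'faithful'
Step 2: Add prefix 'un-' to 'faithful' = 'unfaithful'

unfaithful


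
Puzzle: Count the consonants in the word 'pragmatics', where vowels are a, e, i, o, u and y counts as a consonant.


Consonants in 'pragmatics': p, r, g, m, t, c, s = 7 consonants.

7


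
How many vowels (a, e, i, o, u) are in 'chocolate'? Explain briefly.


Vowels in 'chocolate': o, o, a, e = 4 vowels.

4


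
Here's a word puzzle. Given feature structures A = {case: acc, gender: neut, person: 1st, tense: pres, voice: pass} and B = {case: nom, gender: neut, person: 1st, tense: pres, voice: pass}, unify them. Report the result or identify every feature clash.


Compare features:
case: A=acc vs B=nom -> CLASH
gender: A=neut vs B=neut -> unified: neut
person: A=1st vs B=1st -> unified: 1st
tense: A=pres vs B=pres -> unified: pres
voice: A=pass vs B=pass -> unified: pass
Clash detected on feature 'case' (acc vs nom); unification fails.

CLASH on 'case' (acc vs nom)


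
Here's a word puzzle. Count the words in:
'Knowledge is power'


Split into words: Knowledge | is | power = 3 words.

3


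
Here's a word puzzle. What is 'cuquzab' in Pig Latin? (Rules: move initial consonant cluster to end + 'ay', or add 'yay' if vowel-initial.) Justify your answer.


'cuquzab': move consonant cluster 'c' to end and add 'ay': 'uquzabcay'.

uquzabcay


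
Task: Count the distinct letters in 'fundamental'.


Unique letters in 'fundamental': {a, d, e, f, l, m, n, t, u} = 9 distinct letters.

9


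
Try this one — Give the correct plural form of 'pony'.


Apply rule: Change -y to -ies (consonant + y). 'pony' becomes 'ponies'.

ponies


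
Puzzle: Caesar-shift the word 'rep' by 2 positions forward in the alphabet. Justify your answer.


Shift each letter by 2: r -> t, e -> g, p -> r. Result: 'tgr'.

tgr


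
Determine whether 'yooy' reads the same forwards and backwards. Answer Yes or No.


Forward: 'yooy'
Reversed: 'yooy'
They are identical.

Yes


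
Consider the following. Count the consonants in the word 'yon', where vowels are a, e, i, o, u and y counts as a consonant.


Consonants in 'yon': y, n = 2 consonants.

2


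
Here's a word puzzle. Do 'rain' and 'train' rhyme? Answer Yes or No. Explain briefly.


Rime (stressed vowel + following sounds) of 'rain': -ain = /eɪn/
Rime of 'train': -ain = /eɪn/
/eɪn/ and /eɪn/ are the same ending sound, so the words rhyme.

Yes


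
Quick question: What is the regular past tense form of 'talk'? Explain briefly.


Apply rule: Add -ed. 'talk' becomes 'talked'.

talked


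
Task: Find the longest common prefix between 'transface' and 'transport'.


Compare from the start: 5 characters match: 'trans'. Mismatch at position 6: 'f' vs 'p'.

trans


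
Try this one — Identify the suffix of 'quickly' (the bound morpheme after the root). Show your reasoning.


The word 'quickly' = 'quick' (root) + '-ly' (suffix). The suffix is '-ly'.

ly


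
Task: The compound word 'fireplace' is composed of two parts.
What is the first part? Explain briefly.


Split 'fireplace' into 'fire' + 'place'. The first part is 'fire'.

fire


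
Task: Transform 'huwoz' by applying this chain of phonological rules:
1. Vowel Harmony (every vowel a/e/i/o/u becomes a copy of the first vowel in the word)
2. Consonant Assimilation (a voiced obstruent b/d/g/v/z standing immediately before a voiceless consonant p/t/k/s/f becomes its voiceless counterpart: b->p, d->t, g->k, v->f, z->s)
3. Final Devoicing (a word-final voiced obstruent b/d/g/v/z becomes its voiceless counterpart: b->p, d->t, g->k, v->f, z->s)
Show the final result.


Starting form: 'huwoz'
Rule 1: Vowel Harmony: all vowels become 'u' (matching first vowel). 'huwoz' -> 'huwuz'
Rule 2: Consonant Assimilation: no voiced obstruent (b/d/g/v/z) stands immediately before a voiceless consonant (p/t/k/s/f). No change.
Rule 3: Final Devoicing: word-final voiced obstruent 'z' becomes voiceless 's'. 'huwuz' -> 'huwus'
Final form: 'huwus'

huwus


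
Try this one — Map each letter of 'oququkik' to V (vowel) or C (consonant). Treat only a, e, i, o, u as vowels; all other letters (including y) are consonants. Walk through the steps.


Letter mapping: o = V, q = C, u = V, q = C, u = V, k = C, i = V, k = C.

VCVCVCVC


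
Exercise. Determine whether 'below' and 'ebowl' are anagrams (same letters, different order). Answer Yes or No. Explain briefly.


Sorted letters of 'below': 'below'
Sorted letters of 'ebowl': 'below'
They match.

Yes


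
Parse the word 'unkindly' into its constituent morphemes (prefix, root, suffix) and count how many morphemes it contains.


Step 1: Identify prefix: 'un' (meaning: not/reverse)
Step 2: Identify root: 'kind'
Step 3: Identify suffix(es): 'ly'
Decomposition: un- (prefix: not/reverse) + kind (root) + -ly (suffix: in manner of)
Total morphemes: 3

3 morphemes (un- (prefix: not/reverse) + kind (root) + -ly (suffix: in manner of))


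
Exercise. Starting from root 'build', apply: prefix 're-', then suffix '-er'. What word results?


Step 1: Add prefix 're-' to 'build' = 'rebuild'
Step 2: Add suffix '-er' to 'rebuild' = 'rebuilder'

rebuilder


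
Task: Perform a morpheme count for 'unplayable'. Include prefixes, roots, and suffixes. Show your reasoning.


Decomposition: un- (prefix) + play (root) + -able (suffix) = 3 morpheme(s)

3 morphemes


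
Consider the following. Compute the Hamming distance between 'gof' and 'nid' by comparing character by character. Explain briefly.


Alignment:
Position 1: 'g' vs 'n' = DIFFER
Position 2: 'o' vs 'i' = DIFFER
Position 3: 'f' vs 'd' = DIFFER
Total differences: 3

3


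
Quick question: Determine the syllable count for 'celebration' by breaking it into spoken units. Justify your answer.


Break 'celebration' into syllables: cel-e-bra-tion -> cel | e | bra | tion = 4 syllables

4 syllables


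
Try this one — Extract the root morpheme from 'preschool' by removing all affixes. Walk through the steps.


Remove prefix 'pre' from 'preschool' to get root 'school'.

school


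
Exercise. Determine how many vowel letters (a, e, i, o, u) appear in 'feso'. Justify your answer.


Vowels in 'feso': e, o = 2 vowels.

2


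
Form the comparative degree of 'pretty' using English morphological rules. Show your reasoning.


Apply comparative formation (consonant + y: change y to i, add -er): 'pretty' -> 'prettier'.

prettier


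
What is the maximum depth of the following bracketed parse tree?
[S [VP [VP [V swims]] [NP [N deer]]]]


Count bracket nesting levels:
'[' at pos 0: depth = 1
'[' at pos 3: depth = 2
'[' at pos 7: depth = 3
'[' at pos 11: depth = 4
'[' at pos 22: depth = 3
'[' at pos 26: depth = 4
Maximum depth reached: 4

4


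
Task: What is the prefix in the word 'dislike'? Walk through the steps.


The word 'dislike' = 'dis' (prefix) + 'like' (root). The prefix is 'dis'.

dis


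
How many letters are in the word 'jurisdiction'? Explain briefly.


Spell out 'jurisdiction' and number each letter: j(1), u(2), r(3), i(4), s(5), d(6), i(7), c(8), t(9), i(10), o(11), n(12). Total: 12 letters.

12


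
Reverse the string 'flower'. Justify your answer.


Reverse 'flower' character by character: 'rewolf'.

rewolf


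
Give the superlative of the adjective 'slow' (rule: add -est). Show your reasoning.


Apply superlative formation (add -est): 'slow' -> 'slowest'.

slowest


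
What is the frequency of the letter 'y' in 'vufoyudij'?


Letter 'y' in 'vufoyudij': found at position(s) 5 = 1 occurrence(s).

1


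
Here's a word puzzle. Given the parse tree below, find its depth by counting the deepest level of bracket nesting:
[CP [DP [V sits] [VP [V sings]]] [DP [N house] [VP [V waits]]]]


Count bracket nesting levels:
'[' at pos 0: depth = 1
'[' at pos 4: depth = 2
'[' at pos 8: depth = 3
'[' at pos 17: depth = 3
'[' at pos 21: depth = 4
'[' at pos 33: depth = 2
'[' at pos 37: depth = 3
'[' at pos 47: depth = 3
'[' at pos 51: depth = 4
Maximum depth reached: 4

4


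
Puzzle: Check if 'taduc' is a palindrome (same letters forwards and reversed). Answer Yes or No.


Forward: 'taduc'
Reversed: 'cudat'
They differ.

No


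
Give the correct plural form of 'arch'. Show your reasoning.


Apply rule: Add -es (sibilant/fricative ending). 'arch' becomes 'arches'.

arches


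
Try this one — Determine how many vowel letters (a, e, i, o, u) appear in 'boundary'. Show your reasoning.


Vowels in 'boundary': o, u, a = 3 vowels.

3


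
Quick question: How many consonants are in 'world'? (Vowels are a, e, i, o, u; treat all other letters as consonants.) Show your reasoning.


Consonants in 'world': w, r, l, d = 4 consonants.

4


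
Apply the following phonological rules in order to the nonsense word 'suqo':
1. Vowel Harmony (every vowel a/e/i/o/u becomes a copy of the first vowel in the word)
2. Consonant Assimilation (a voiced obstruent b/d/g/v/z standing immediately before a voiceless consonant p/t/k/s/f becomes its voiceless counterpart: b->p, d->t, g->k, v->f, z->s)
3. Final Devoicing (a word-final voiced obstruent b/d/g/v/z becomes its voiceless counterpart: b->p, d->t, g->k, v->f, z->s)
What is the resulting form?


Starting form: 'suqo'
Rule 1: Vowel Harmony: all vowels become 'u' (matching first vowel). 'suqo' -> 'suqu'
Rule 2: Consonant Assimilation: no voiced obstruent (b/d/g/v/z) stands immediately before a voiceless consonant (p/t/k/s/f). No change.
Rule 3: Final Devoicing: the word ends in the vowel 'u', not a consonant. No change.
Final form: 'suqu'

suqu


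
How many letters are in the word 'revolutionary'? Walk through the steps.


Spell out 'revolutionary' and number each letter: r(1), e(2), v(3), o(4), l(5), u(6), t(7), i(8), o(9), n(10), a(11), r(12), y(13). Total: 13 letters.

13


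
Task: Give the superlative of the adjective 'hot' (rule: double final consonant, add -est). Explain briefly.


Apply superlative formation (double final consonant, add -est): 'hot' -> 'hottest'.

hottest


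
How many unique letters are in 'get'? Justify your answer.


Unique letters in 'get': {e, g, t} = 3 distinct letters.

3


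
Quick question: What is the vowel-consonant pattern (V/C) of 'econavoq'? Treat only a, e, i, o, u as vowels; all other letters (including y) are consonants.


Letter mapping: e = V, c = C, o = V, n = C, a = V, v = C, o = V, q = C.

VCVCVCVC


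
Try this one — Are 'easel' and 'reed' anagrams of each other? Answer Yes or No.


Sorted letters of 'easel': 'aeels'
Sorted letters of 'reed': 'deer'
They do not match.

No


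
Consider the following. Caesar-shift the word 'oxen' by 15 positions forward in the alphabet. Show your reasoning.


Shift each letter by 15: o -> d, x -> m, e -> t, n -> c. Result: 'dmtc'.

dmtc


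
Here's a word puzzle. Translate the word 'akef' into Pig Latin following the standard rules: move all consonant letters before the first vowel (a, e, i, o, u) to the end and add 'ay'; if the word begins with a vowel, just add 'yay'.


'akef' starts with a vowel, so add 'yay': 'akefyay'.

akefyay


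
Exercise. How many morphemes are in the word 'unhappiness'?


Decomposition: un- (prefix) + happy (root) + -ness (suffix) = 3 morpheme(s)

3 morphemes


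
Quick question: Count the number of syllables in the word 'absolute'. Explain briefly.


Break 'absolute' into syllables: ab-so-lute -> ab | so | lute = 3 syllables

3 syllables


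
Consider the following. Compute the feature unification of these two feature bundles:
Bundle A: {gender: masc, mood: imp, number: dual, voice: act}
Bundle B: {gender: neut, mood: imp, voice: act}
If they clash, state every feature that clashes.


Compare features:
gender: A=masc vs B=neut -> CLASH
mood: A=imp vs B=imp -> unified: imp
number: A=dual vs B=_ -> unified: dual
voice: A=act vs B=act -> unified: act
Clash detected on feature 'gender' (masc vs neut); unification fails.

CLASH on 'gender' (masc vs neut)


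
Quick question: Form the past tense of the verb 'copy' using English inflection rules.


Apply rule: Change -y to -ied. 'copy' becomes 'copied'.

copied


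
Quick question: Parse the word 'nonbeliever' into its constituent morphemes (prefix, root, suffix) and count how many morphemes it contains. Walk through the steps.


Step 1: Identify prefix: 'non' (meaning: not)
Step 2: Identify root: 'believe'
Step 3: Identify suffix(es): 'er'
Decomposition: non- (prefix: not) + believe (root) + -er (suffix: one who)
Total morphemes: 3

3 morphemes (non- (prefix: not) + believe (root) + -er (suffix: one who))


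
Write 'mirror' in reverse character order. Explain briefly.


Reverse 'mirror' character by character: 'rorrim'.

rorrim


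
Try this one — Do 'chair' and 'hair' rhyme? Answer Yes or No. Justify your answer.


Rime (stressed vowel + following sounds) of 'chair': -air = /ɛər/
Rime of 'hair': -air = /ɛər/
/ɛər/ and /ɛər/ are the same ending sound, so the words rhyme.

Yes


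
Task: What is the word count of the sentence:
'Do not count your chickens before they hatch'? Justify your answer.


Split into words: Do | not | count | your | chickens | before | they | hatch = 8 words.

8


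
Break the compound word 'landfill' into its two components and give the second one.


Split 'landfill' into 'land' + 'fill'. The second part is 'fill'.

fill


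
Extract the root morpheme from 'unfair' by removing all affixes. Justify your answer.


Remove prefix 'un' from 'unfair' to get root 'fair'.

fair


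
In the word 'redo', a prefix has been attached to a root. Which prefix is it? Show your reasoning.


The word 'redo' = 're' (prefix) + 'do' (root). The prefix is 're'.

re


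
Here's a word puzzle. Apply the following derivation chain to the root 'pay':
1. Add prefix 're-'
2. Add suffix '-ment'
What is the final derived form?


Step 1: Add prefix 're-' to 'pay' = 'repay'
Step 2: Add suffix '-ment' to 'repay' = 'repayment'

repayment


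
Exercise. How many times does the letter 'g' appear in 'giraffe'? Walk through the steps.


Letter 'g' in 'giraffe': found at position(s) 1 = 1 occurrence(s).

1


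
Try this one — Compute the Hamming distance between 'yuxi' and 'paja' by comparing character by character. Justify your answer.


Alignment:
Position 1: 'y' vs 'p' = DIFFER
Position 2: 'u' vs 'a' = DIFFER
Position 3: 'x' vs 'j' = DIFFER
Position 4: 'i' vs 'a' = DIFFER
Total differences: 4

4


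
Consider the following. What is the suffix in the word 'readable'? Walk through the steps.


The word 'readable' = 'read' (root) + '-able' (suffix). The suffix is '-able'.

able


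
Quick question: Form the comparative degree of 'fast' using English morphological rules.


Apply comparative formation (add -er): 'fast' -> 'faster'.

faster


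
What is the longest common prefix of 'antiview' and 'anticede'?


Compare from the start: 4 characters match: 'anti'. Mismatch at position 5: 'v' vs 'c'.

anti


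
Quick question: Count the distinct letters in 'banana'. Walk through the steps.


Unique letters in 'banana': {a, b, n} = 3 distinct letters.

3


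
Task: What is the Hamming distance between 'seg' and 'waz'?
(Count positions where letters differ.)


Alignment:
Position 1: 's' vs 'w' = DIFFER
Position 2: 'e' vs 'a' = DIFFER
Position 3: 'g' vs 'z' = DIFFER
Total differences: 3

3


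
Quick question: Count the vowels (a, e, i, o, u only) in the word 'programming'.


Vowels in 'programming': o, a, i = 3 vowels.

3


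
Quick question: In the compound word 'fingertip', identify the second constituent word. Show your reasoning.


Split 'fingertip' into 'finger' + 'tip'. The second part is 'tip'.

tip


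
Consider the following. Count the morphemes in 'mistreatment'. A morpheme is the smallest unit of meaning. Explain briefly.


Decomposition: mis- (prefix) + treat (root) + -ment (suffix) = 3 morpheme(s)

3 morphemes


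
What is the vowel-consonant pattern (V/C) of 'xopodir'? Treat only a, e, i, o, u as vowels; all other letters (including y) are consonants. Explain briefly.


Letter mapping: x = C, o = V, p = C, o = V, d = C, i = V, r = C.

CVCVCVC


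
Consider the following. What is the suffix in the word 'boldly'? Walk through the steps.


The word 'boldly' = 'bold' (root) + '-ly' (suffix). The suffix is '-ly'.

ly


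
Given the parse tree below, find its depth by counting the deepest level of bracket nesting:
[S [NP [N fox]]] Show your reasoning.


Count bracket nesting levels:
'[' at pos 0: depth = 1
'[' at pos 3: depth = 2
'[' at pos 7: depth = 3
Maximum depth reached: 3

3


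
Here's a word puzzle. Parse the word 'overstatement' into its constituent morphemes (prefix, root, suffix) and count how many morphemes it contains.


Step 1: Identify prefix: 'over' (meaning: excessively)
Step 2: Identify root: 'state'
Step 3: Identify suffix(es): 'ment'
Decomposition: over- (prefix: excessively) + state (root) + -ment (suffix: action/result)
Total morphemes: 3

3 morphemes (over- (prefix: excessively) + state (root) + -ment (suffix: action/result))


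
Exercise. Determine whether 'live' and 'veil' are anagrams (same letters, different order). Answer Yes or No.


Sorted letters of 'live': 'eilv'
Sorted letters of 'veil': 'eilv'
They match.

Yes


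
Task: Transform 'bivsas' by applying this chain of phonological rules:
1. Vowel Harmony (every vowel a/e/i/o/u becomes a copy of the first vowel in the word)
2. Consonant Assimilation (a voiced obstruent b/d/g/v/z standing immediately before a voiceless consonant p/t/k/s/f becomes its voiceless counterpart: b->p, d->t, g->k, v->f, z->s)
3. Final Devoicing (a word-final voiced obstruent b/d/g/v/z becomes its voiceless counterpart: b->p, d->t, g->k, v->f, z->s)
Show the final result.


Starting form: 'bivsas'
Rule 1: Vowel Harmony: all vowels become 'i' (matching first vowel). 'bivsas' -> 'bivsis'
Rule 2: Consonant Assimilation: voiced obstruent before voiceless consonant becomes voiceless ('vs' -> 'fs'). 'bivsis' -> 'bifsis'
Rule 3: Final Devoicing: final consonant 's' is not one of the voiced obstruents b/d/g/v/z. No change.
Final form: 'bifsis'

bifsis


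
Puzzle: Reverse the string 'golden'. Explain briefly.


Reverse 'golden' character by character: 'nedlog'.

nedlog


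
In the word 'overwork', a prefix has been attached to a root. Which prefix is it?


The word 'overwork' = 'over' (prefix) + 'work' (root). The prefix is 'over'.

over


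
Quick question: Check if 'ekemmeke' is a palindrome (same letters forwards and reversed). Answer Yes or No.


Forward: 'ekemmeke'
Reversed: 'ekemmeke'
They are identical.

Yes


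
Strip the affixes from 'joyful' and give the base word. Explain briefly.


Remove suffix '-ful' from 'joyful' to get root 'joy'.

joy


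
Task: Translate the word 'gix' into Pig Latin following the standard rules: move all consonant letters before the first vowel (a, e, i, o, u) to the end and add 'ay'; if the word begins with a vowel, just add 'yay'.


'gix': move consonant cluster 'g' to end and add 'ay': 'ixgay'.

ixgay


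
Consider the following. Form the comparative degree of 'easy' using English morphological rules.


Apply comparative formation (consonant + y: change y to i, add -er): 'easy' -> 'easier'.

easier


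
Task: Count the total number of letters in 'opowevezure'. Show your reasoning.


Spell out 'opowevezure' and number each letter: o(1), p(2), o(3), w(4), e(5), v(6), e(7), z(8), u(9), r(10), e(11). Total: 11 letters.

11


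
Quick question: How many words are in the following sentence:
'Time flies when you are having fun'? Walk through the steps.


Split into words: Time | flies | when | you | are | having | fun = 7 words.

7


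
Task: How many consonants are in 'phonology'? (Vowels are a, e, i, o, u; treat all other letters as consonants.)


Consonants in 'phonology': p, h, n, l, g, y = 6 consonants.

6


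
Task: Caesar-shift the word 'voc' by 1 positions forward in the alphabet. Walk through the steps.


Shift each letter by 1: v -> w, o -> p, c -> d. Result: 'wpd'.

wpd


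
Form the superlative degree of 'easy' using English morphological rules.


Apply superlative formation (consonant + y: change y to i, add -est): 'easy' -> 'easiest'.

easiest


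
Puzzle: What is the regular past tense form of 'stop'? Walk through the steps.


Apply rule: Double final consonant and add -ed. 'stop' becomes 'stopped'.

stopped


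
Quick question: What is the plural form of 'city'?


Apply rule: Change -y to -ies (consonant + y). 'city' becomes 'cities'.

cities


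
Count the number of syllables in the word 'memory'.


Break 'memory' into syllables: mem-o-ry -> mem | o | ry = 3 syllables

3 syllables


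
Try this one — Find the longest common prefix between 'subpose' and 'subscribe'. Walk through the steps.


Compare from the start: 3 characters match: 'sub'. Mismatch at position 4: 'p' vs 's'.

sub


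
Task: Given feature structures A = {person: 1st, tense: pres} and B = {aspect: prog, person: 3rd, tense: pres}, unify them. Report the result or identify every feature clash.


Compare features:
aspect: A=_ vs B=prog -> unified: prog
person: A=1st vs B=3rd -> CLASH
tense: A=pres vs B=pres -> unified: pres
Clash detected on feature 'person' (1st vs 3rd); unification fails.

CLASH on 'person' (1st vs 3rd)


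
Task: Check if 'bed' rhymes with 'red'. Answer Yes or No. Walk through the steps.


Rime (stressed vowel + following sounds) of 'bed': -ed = /ɛd/
Rime of 'red': -ed = /ɛd/
/ɛd/ and /ɛd/ are the same ending sound, so the words rhyme.

Yes


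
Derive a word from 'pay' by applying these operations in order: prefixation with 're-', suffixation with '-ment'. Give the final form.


Step 1: Add prefix 're-' to 'pay' = 'repay'
Step 2: Add suffix '-ment' to 'repay' = 'repayment'

repayment


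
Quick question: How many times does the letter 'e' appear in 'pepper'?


Letter 'e' in 'pepper': found at position(s) 2, 5 = 2 occurrence(s).

2


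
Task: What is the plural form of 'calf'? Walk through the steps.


Apply rule: Change -f to -ves. 'calf' becomes 'calves'.

calves


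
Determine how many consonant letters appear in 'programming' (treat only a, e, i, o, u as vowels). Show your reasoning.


Consonants in 'programming': p, r, g, r, m, m, n, g = 8 consonants.

8


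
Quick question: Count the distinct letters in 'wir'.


Unique letters in 'wir': {i, r, w} = 3 distinct letters.

3


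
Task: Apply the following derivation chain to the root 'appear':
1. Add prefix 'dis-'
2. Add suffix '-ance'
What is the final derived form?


Step 1: Add prefix 'dis-' to 'appear' = 'disappear'
Step 2: Add suffix '-ance' to 'disappear' = 'disappearance'

disappearance


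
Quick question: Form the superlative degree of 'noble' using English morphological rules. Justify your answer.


Apply superlative formation (ends in e: add -st): 'noble' -> 'noblest'.

noblest


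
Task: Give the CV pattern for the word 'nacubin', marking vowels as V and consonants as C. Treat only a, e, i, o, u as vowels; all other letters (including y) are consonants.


Letter mapping: n = C, a = V, c = C, u = V, b = C, i = V, n = C.

CVCVCVC


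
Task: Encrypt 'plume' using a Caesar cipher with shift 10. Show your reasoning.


Shift each letter by 10: p -> z, l -> v, u -> e, m -> w, e -> o. Result: 'zvewo'.

zvewo


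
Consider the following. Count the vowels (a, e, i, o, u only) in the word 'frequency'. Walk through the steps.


Vowels in 'frequency': e, u, e = 3 vowels.

3


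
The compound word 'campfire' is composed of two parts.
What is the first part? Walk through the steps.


Split 'campfire' into 'camp' + 'fire'. The first part is 'camp'.

camp


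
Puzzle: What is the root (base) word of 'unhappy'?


Remove prefix 'un' from 'unhappy' to get root 'happy'.

happy


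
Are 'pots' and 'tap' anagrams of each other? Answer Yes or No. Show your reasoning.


Sorted letters of 'pots': 'opst'
Sorted letters of 'tap': 'apt'
They do not match.

No


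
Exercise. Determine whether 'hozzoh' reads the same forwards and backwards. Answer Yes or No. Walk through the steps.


Forward: 'hozzoh'
Reversed: 'hozzoh'
They are identical.

Yes


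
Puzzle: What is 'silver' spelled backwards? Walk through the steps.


Reverse 'silver' character by character: 'revlis'.

revlis


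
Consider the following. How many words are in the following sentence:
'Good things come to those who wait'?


Split into words: Good | things | come | to | those | who | wait = 7 words.

7


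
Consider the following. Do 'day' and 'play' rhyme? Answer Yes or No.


Rime (stressed vowel + following sounds) of 'day': -ay = /eɪ/
Rime of 'play': -ay = /eɪ/
/eɪ/ and /eɪ/ are the same ending sound, so the words rhyme.

Yes


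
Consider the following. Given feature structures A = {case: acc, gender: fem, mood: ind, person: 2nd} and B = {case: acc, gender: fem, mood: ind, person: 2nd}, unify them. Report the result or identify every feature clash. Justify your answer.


Compare features:
case: A=acc vs B=acc -> unified: acc
gender: A=fem vs B=fem -> unified: fem
mood: A=ind vs B=ind -> unified: ind
person: A=2nd vs B=2nd -> unified: 2nd
No clashes found.

Unified: {case: acc, gender: fem, mood: ind, person: 2nd}


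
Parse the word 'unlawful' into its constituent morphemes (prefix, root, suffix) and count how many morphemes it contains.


Step 1: Identify prefix: 'un' (meaning: not/reverse)
Step 2: Identify root: 'law'
Step 3: Identify suffix(es): 'ful'
Decomposition: un- (prefix: not/reverse) + law (root) + -ful (suffix: full of)
Total morphemes: 3

3 morphemes (un- (prefix: not/reverse) + law (root) + -ful (suffix: full of))


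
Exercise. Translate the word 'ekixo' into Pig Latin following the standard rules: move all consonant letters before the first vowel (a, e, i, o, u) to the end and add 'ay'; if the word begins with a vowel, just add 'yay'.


'ekixo' starts with a vowel, so add 'yay': 'ekixoyay'.

ekixoyay


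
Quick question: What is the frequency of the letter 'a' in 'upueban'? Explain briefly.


Letter 'a' in 'upueban': found at position(s) 6 = 1 occurrence(s).

1


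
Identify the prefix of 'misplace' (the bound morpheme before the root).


The word 'misplace' = 'mis' (prefix) + 'place' (root). The prefix is 'mis'.

mis


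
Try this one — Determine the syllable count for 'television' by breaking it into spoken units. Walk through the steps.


Break 'television' into syllables: tel-e-vi-sion -> tel | e | vi | sion = 4 syllables

4 syllables


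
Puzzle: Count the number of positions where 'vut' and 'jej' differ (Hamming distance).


Alignment:
Position 1: 'v' vs 'j' = DIFFER
Position 2: 'u' vs 'e' = DIFFER
Position 3: 't' vs 'j' = DIFFER
Total differences: 3

3


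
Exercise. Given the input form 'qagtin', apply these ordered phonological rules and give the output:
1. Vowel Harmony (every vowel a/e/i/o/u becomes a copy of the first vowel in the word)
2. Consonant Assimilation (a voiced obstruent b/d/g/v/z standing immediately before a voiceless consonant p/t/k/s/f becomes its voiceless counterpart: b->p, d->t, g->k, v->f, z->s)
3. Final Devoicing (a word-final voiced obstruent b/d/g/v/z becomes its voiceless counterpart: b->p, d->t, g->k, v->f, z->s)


Starting form: 'qagtin'
Rule 1: Vowel Harmony: all vowels become 'a' (matching first vowel). 'qagtin' -> 'qagtan'
Rule 2: Consonant Assimilation: voiced obstruent before voiceless consonant becomes voiceless ('gt' -> 'kt'). 'qagtan' -> 'qaktan'
Rule 3: Final Devoicing: final consonant 'n' is not one of the voiced obstruents b/d/g/v/z. No change.
Final form: 'qaktan'

qaktan


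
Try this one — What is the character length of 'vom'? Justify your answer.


Spell out 'vom' and number each letter: v(1), o(2), m(3). Total: 3 letters.

3


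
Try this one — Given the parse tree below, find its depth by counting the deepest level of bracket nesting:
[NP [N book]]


Count bracket nesting levels:
'[' at pos 0: depth = 1
'[' at pos 4: depth = 2
Maximum depth reached: 2

2


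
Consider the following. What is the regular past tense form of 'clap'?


Apply rule: Double final consonant and add -ed. 'clap' becomes 'clapped'.

clapped


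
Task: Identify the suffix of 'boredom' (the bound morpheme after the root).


The word 'boredom' = 'bore' (root) + '-dom' (suffix). The suffix is '-dom'.

dom


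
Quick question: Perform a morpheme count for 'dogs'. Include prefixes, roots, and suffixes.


Decomposition: dog (root) + -s (plural) = 2 morpheme(s)

2 morphemes


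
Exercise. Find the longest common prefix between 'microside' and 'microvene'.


Compare from the start: 5 characters match: 'micro'. Mismatch at position 6: 's' vs 'v'.

micro


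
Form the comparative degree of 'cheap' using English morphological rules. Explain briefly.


Apply comparative formation (add -er): 'cheap' -> 'cheaper'.

cheaper


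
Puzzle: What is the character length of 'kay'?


Spell out 'kay' and number each letter: k(1), a(2), y(3). Total: 3 letters.

3


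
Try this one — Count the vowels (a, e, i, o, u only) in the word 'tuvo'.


Vowels in 'tuvo': u, o = 2 vowels.

2


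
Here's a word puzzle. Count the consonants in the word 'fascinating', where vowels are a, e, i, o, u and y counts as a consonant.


Consonants in 'fascinating': f, s, c, n, t, n, g = 7 consonants.

7


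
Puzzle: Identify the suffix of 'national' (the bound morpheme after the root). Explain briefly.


The word 'national' = 'nation' (root) + '-al' (suffix). The suffix is '-al'.

al


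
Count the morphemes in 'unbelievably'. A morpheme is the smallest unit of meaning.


Decomposition: un- (prefix) + believe (root) + -able (suffix) + -ly (suffix) = 4 morpheme(s)

4 morphemes


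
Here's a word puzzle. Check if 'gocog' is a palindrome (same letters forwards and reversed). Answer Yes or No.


Forward: 'gocog'
Reversed: 'gocog'
They are identical.

Yes


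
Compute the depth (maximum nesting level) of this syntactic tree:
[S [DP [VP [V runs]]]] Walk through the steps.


Count bracket nesting levels:
'[' at pos 0: depth = 1
'[' at pos 3: depth = 2
'[' at pos 7: depth = 3
'[' at pos 11: depth = 4
Maximum depth reached: 4

4


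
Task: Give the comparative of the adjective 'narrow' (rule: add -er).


Apply comparative formation (add -er): 'narrow' -> 'narrower'.

narrower


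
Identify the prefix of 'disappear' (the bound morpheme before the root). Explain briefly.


The word 'disappear' = 'dis' (prefix) + 'appear' (root). The prefix is 'dis'.

dis


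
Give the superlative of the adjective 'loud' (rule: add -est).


Apply superlative formation (add -est): 'loud' -> 'loudest'.

loudest


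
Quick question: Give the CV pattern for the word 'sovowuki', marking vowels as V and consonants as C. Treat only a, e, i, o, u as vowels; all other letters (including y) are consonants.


Letter mapping: s = C, o = V, v = C, o = V, w = C, u = V, k = C, i = V.

CVCVCVCV


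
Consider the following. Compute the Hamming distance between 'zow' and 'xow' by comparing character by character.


Alignment:
Position 1: 'z' vs 'x' = DIFFER
Position 2: 'o' vs 'o' = match
Position 3: 'w' vs 'w' = match
Total differences: 1

1


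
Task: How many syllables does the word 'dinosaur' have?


Break 'dinosaur' into syllables: di-no-saur -> di | no | saur = 3 syllables

3 syllables


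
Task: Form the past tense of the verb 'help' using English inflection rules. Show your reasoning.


Apply rule: Add -ed. 'help' becomes 'helped'.

helped


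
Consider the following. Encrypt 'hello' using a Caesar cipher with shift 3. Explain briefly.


Shift each letter by 3: h -> k, e -> h, l -> o, l -> o, o -> r. Result: 'khoor'.

khoor


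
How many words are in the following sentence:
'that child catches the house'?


Split into words: that | child | catches | the | house = 5 words.

5


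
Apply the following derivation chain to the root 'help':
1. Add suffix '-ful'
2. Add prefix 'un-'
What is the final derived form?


Step 1: Add suffix '-ful' to 'help' = 'helpful'
Step 2: Add prefix 'un-' to 'helpful' = 'unhelpful'

unhelpful


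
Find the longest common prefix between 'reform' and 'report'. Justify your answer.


Compare from the start: 2 characters match: 're'. Mismatch at position 3: 'f' vs 'p'.

re
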